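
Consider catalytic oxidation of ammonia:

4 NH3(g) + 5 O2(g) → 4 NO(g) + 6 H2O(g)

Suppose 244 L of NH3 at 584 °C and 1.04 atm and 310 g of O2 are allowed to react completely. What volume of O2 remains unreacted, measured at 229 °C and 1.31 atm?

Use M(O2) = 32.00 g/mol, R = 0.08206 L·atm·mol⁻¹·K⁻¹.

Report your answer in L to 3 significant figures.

n(NH3) = PV/RT = (1.04 × 244) / (0.08206 × 857.15) = 3.608 mol
n(O2) = 310 / 32.00 = 9.688 mol
For 3.608 mol NH3, stoichiometry requires (5/4) × 3.608 = 4.510 mol O2; 9.688 mol is available, so NH3 is limiting.
n(O2) consumed = (5/4) × 3.608 = 4.510 mol; remaining = 9.688 − 4.510 = 5.178 mol
V(O2) = nRT/P = 5.178 × 0.08206 × 502.15 / 1.31 = 162.9 L

163 L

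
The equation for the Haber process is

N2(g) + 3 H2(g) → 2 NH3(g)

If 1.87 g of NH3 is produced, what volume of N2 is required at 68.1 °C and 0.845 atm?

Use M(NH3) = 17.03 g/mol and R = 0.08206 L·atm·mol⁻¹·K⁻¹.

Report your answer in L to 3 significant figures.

1.82 L

n(NH3) = 1.870 / 17.03 = 0.1098 mol
n(N2) = (1/2) × 0.1098 = 0.05490 mol
V = nRT/P = 0.05490 × 0.08206 × 341.25 / 0.845 = 1.819 L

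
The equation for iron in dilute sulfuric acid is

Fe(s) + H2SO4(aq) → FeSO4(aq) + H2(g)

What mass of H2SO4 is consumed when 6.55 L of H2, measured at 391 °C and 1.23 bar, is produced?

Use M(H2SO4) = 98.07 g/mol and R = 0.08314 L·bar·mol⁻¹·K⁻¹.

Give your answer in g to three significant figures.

14.3 g

n(H2) = PV/RT = (1.23 × 6.55) / (0.08314 × 664.15) = 0.1459 mol
n(H2SO4) = (1/1) × 0.1459 = 0.1459 mol
m(H2SO4) = 0.1459 × 98.07 = 14.31 g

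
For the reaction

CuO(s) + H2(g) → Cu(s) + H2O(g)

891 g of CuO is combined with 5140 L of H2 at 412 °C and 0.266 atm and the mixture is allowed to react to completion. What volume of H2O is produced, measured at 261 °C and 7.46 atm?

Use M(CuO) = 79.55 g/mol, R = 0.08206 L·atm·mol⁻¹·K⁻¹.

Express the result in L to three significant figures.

65.8 L

n(CuO) = 891 / 79.55 = 11.20 mol
n(H2) = PV/RT = (0.266 × 5140) / (0.08206 × 685.15) = 24.32 mol
For 11.20 mol CuO, stoichiometry requires (1/1) × 11.20 = 11.20 mol H2; 24.32 mol is available, so CuO is limiting.
n(H2O) = (1/1) × 11.20 = 11.20 mol
V(H2O) = nRT/P = 11.20 × 0.08206 × 534.15 / 7.46 = 65.81 L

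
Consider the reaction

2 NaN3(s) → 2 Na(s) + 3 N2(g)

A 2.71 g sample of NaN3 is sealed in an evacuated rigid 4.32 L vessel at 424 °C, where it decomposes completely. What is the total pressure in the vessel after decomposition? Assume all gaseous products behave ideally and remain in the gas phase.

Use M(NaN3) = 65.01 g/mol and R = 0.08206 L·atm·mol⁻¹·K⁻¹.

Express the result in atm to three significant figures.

0.828 atm

n(NaN3) = 2.71 / 65.01 = 0.04169 mol
n(gas produced) = (3/2) × 0.04169 = 0.06253 mol
P = nRT/V = 0.06253 × 0.08206 × 697.15 / 4.32 = 0.8281 atm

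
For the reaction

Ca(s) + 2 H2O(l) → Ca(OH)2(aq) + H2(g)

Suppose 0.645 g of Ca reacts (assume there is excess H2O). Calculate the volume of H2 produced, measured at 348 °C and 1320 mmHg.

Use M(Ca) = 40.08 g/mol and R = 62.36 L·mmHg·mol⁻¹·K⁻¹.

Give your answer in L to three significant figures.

n(Ca) = 0.6450 / 40.08 = 0.01609 mol
n(H2) = (1/1) × 0.01609 = 0.01609 mol
V = nRT/P = 0.01609 × 62.36 × 621.15 / 1320 = 0.4722 L

0.472 L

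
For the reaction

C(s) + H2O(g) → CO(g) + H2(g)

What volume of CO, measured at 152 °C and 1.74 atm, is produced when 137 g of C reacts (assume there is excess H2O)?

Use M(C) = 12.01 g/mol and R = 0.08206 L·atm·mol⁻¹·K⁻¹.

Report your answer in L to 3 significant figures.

229 L

n(C) = 137.0 / 12.01 = 11.41 mol
n(CO) = (1/1) × 11.41 = 11.41 mol
V = nRT/P = 11.41 × 0.08206 × 425.15 / 1.74 = 228.8 L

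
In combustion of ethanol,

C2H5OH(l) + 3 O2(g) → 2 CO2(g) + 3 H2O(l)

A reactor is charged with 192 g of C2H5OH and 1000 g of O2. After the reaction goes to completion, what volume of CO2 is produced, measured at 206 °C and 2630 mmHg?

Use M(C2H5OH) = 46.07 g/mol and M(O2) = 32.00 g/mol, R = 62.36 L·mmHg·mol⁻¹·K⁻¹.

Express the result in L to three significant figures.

94.7 L

n(C2H5OH) = 192 / 46.07 = 4.168 mol
n(O2) = 1000 / 32.00 = 31.25 mol
For 4.168 mol C2H5OH, stoichiometry requires (3/1) × 4.168 = 12.50 mol O2; 31.25 mol is available, so C2H5OH is limiting.
n(CO2) = (2/1) × 4.168 = 8.336 mol
V(CO2) = nRT/P = 8.336 × 62.36 × 479.15 / 2630 = 94.71 L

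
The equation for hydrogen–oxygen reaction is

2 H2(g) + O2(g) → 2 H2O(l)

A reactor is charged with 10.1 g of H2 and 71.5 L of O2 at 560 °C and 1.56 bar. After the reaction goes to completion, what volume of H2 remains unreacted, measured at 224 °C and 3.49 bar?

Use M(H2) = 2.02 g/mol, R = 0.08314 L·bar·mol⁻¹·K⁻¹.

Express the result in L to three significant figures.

n(H2) = 10.1 / 2.02 = 5.000 mol
n(O2) = PV/RT = (1.56 × 71.5) / (0.08314 × 833.15) = 1.610 mol
For 5.000 mol H2, stoichiometry requires (1/2) × 5.000 = 2.500 mol O2; 1.610 mol is available, so O2 is limiting.
n(H2) consumed = (2/1) × 1.610 = 3.220 mol; remaining = 5.000 − 3.220 = 1.780 mol
V(H2) = nRT/P = 1.780 × 0.08314 × 497.15 / 3.49 = 21.08 L

21.1 L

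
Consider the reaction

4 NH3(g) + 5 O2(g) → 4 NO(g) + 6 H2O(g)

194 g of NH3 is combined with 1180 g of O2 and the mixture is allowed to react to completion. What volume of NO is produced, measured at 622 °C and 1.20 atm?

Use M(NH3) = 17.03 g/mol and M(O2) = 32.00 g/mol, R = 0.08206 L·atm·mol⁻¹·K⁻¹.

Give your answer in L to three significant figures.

697 L

n(NH3) = 194 / 17.03 = 11.39 mol
n(O2) = 1180 / 32.00 = 36.88 mol
For 11.39 mol NH3, stoichiometry requires (5/4) × 11.39 = 14.24 mol O2; 36.88 mol is available, so NH3 is limiting.
n(NO) = (4/4) × 11.39 = 11.39 mol
V(NO) = nRT/P = 11.39 × 0.08206 × 895.15 / 1.20 = 697.2 L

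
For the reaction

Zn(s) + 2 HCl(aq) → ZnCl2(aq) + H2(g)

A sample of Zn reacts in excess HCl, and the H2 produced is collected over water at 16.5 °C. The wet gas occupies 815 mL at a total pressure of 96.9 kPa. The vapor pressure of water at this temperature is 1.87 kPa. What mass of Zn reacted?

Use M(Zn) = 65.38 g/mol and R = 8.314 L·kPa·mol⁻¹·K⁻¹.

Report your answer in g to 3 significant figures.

2.10 g

P(H2) = 96.9 − 1.87 = 95.03 kPa
n(H2) = PV/RT = (95.03 × 0.8150) / (8.314 × 289.65) = 0.03216 mol
n(Zn) = (1/1) × 0.03216 = 0.03216 mol
m(Zn) = 0.03216 × 65.38 = 2.103 g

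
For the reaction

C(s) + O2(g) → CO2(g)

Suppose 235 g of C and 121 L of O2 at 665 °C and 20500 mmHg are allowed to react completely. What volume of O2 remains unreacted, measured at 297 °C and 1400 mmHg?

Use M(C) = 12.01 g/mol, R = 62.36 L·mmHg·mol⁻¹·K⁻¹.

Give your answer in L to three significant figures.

580 L

n(C) = 235 / 12.01 = 19.57 mol
n(O2) = PV/RT = (20500 × 121) / (62.36 × 938.15) = 42.40 mol
For 19.57 mol C, stoichiometry requires (1/1) × 19.57 = 19.57 mol O2; 42.40 mol is available, so C is limiting.
n(O2) consumed = (1/1) × 19.57 = 19.57 mol; remaining = 42.40 − 19.57 = 22.83 mol
V(O2) = nRT/P = 22.83 × 62.36 × 570.15 / 1400 = 579.8 L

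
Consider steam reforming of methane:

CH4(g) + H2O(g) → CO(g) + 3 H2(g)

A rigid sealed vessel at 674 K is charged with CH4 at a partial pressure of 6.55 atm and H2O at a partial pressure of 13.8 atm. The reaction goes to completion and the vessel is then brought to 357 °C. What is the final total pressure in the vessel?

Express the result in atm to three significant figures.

Because the vessel is rigid and T is held at 674 K, work the stoichiometry in partial pressures (P_i = n_iRT/V).
P(H2O) required for 6.55 atm of CH4 = (1/1) × 6.55 = 6.550 atm; available 13.8 atm, so CH4 is limiting.
P(H2O) remaining = 13.8 − (1/1) × 6.55 = 7.250 atm
P(gaseous products) = (1+3)/1 × 6.55 = 26.20 atm
P_total at 674 K = 7.250 + 26.20 = 33.45 atm
Scaling to 357 °C: P = 33.45 × 630.15/674 = 31.27 atm

31.3 atm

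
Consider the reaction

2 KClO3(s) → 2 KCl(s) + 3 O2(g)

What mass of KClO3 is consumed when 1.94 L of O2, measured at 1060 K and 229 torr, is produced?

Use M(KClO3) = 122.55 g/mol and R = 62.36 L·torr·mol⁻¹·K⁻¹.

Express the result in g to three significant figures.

n(O2) = PV/RT = (229 × 1.94) / (62.36 × 1060) = 0.006721 mol
n(KClO3) = (2/3) × 0.006721 = 0.004481 mol
m(KClO3) = 0.004481 × 122.55 = 0.5491 g

0.549 g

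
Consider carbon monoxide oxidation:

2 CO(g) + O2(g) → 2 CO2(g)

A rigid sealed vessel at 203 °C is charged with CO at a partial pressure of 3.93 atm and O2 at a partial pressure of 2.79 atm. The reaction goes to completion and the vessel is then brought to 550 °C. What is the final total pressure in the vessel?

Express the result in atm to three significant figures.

8.22 atm

With V and T fixed, P_i ∝ n_i, so the mole ratios apply directly to partial pressures at 203 °C.
P(O2) required for 3.93 atm of CO = (1/2) × 3.93 = 1.965 atm; available 2.79 atm, so CO is limiting.
P(O2) remaining = 2.79 − (1/2) × 3.93 = 0.8250 atm
P(gaseous products) = (2)/2 × 3.93 = 3.930 atm
P_total at 203 °C = 0.8250 + 3.930 = 4.755 atm
Scaling to 550 °C: P = 4.755 × 823.15/476.15 = 8.220 atm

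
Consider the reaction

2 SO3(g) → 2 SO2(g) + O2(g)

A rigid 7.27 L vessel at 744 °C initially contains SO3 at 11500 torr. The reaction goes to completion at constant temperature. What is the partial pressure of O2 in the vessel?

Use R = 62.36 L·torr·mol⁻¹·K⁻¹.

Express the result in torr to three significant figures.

n(SO3)₀ = PV/RT = (11500 × 7.27) / (62.36 × 1017.15) = 1.318 mol
n(O2) = (1/2) × 1.318 = 0.6590 mol
P(O2) = nRT/V = 0.6590 × 62.36 × 1017.15 / 7.27 = 5750 torr

5750 torr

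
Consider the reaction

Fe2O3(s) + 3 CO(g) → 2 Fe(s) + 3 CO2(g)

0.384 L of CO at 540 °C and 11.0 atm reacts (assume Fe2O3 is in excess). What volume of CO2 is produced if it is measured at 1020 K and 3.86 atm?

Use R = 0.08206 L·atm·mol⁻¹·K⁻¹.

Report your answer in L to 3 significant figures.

n(CO) = PV/RT = (11.0 × 0.384) / (0.08206 × 813.15) = 0.06330 mol
n(CO2) = (3/3) × 0.06330 = 0.06330 mol
V = nRT/P = 0.06330 × 0.08206 × 1020 / 3.86 = 1.373 L

1.37 L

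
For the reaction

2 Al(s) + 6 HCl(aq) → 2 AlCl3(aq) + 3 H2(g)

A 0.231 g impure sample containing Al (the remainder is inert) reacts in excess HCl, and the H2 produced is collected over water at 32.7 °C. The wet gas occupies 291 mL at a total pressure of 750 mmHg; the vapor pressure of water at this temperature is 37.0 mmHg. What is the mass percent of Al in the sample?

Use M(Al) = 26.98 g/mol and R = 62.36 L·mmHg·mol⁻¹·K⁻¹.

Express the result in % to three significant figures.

84.7 %

P(H2) = 750 − 37.0 = 713.0 mmHg
n(H2) = PV/RT = (713.0 × 0.2910) / (62.36 × 305.85) = 0.01088 mol
n(Al) = (2/3) × 0.01088 = 0.007253 mol
m(Al) = 0.007253 × 26.98 = 0.1957 g
%Al = 0.1957 / 0.231 × 100 = 84.72%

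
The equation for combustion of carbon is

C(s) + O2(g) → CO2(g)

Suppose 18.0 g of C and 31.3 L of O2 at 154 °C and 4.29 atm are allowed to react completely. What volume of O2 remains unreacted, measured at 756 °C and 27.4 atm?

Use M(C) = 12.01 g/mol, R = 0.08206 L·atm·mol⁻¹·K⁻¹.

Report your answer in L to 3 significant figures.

n(C) = 18.0 / 12.01 = 1.499 mol
n(O2) = PV/RT = (4.29 × 31.3) / (0.08206 × 427.15) = 3.831 mol
For 1.499 mol C, stoichiometry requires (1/1) × 1.499 = 1.499 mol O2; 3.831 mol is available, so C is limiting.
n(O2) consumed = (1/1) × 1.499 = 1.499 mol; remaining = 3.831 − 1.499 = 2.332 mol
V(O2) = nRT/P = 2.332 × 0.08206 × 1029.15 / 27.4 = 7.188 L

7.19 L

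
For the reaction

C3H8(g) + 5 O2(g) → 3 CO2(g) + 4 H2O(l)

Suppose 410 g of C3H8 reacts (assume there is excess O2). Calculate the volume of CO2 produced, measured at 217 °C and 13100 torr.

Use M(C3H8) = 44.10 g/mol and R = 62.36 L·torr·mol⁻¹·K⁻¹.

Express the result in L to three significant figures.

65.1 L

n(C3H8) = 410.0 / 44.10 = 9.297 mol
n(CO2) = (3/1) × 9.297 = 27.89 mol
V = nRT/P = 27.89 × 62.36 × 490.15 / 13100 = 65.07 L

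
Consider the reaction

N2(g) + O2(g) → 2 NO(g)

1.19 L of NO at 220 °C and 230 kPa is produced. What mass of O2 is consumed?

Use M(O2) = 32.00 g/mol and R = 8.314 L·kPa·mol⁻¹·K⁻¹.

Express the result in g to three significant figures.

1.07 g

n(NO) = PV/RT = (230 × 1.19) / (8.314 × 493.15) = 0.06676 mol
n(O2) = (1/2) × 0.06676 = 0.03338 mol
m(O2) = 0.03338 × 32.00 = 1.068 g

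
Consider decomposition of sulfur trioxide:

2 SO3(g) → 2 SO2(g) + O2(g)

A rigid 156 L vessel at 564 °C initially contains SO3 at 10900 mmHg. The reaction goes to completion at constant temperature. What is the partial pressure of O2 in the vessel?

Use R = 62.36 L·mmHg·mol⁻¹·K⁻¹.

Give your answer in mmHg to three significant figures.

5450 mmHg

n(SO3)₀ = PV/RT = (10900 × 156) / (62.36 × 837.15) = 32.57 mol
n(O2) = (1/2) × 32.57 = 16.29 mol
P(O2) = nRT/V = 16.29 × 62.36 × 837.15 / 156 = 5451 mmHg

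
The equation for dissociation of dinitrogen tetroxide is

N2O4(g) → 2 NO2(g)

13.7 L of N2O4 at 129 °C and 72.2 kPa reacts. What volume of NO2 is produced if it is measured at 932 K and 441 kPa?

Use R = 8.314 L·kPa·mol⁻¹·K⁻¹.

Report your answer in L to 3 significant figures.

10.4 L

n(N2O4) = PV/RT = (72.2 × 13.7) / (8.314 × 402.15) = 0.2958 mol
n(NO2) = (2/1) × 0.2958 = 0.5916 mol
V = nRT/P = 0.5916 × 8.314 × 932 / 441 = 10.39 L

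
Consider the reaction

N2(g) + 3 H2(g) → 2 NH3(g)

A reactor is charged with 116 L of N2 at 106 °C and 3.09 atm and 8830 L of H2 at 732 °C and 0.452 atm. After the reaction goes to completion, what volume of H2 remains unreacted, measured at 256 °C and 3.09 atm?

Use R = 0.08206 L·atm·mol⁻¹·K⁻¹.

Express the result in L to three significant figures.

n(N2) = PV/RT = (3.09 × 116) / (0.08206 × 379.15) = 11.52 mol
n(H2) = PV/RT = (0.452 × 8830) / (0.08206 × 1005.15) = 48.39 mol
For 11.52 mol N2, stoichiometry requires (3/1) × 11.52 = 34.56 mol H2; 48.39 mol is available, so N2 is limiting.
n(H2) consumed = (3/1) × 11.52 = 34.56 mol; remaining = 48.39 − 34.56 = 13.83 mol
V(H2) = nRT/P = 13.83 × 0.08206 × 529.15 / 3.09 = 194.3 L

194 L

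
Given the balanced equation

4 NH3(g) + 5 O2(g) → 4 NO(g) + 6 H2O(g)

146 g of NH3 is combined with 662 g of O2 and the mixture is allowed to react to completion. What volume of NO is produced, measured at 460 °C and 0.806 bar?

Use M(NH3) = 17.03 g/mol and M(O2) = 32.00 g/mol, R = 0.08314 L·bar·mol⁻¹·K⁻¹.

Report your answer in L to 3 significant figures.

648 L

n(NH3) = 146 / 17.03 = 8.573 mol
n(O2) = 662 / 32.00 = 20.69 mol
For 8.573 mol NH3, stoichiometry requires (5/4) × 8.573 = 10.72 mol O2; 20.69 mol is available, so NH3 is limiting.
n(NO) = (4/4) × 8.573 = 8.573 mol
V(NO) = nRT/P = 8.573 × 0.08314 × 733.15 / 0.806 = 648.3 L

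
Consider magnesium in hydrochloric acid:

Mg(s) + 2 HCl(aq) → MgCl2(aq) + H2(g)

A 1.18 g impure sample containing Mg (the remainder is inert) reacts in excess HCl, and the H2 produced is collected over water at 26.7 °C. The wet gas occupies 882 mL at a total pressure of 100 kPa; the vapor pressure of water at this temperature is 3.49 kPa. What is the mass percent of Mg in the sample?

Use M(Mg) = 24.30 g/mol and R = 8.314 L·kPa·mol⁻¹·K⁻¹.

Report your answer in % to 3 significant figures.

P(H2) = 100 − 3.49 = 96.51 kPa
n(H2) = PV/RT = (96.51 × 0.8820) / (8.314 × 299.85) = 0.03414 mol
n(Mg) = (1/1) × 0.03414 = 0.03414 mol
m(Mg) = 0.03414 × 24.30 = 0.8296 g
%Mg = 0.8296 / 1.18 × 100 = 70.31%

70.3 %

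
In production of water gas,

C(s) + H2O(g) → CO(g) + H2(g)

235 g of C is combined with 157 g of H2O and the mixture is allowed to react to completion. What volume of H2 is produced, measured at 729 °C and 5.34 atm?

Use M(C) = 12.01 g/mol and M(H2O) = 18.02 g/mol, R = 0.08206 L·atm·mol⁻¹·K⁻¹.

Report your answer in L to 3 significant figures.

134 L

n(C) = 235 / 12.01 = 19.57 mol
n(H2O) = 157 / 18.02 = 8.713 mol
For 19.57 mol C, stoichiometry requires (1/1) × 19.57 = 19.57 mol H2O; 8.713 mol is available, so H2O is limiting.
n(H2) = (1/1) × 8.713 = 8.713 mol
V(H2) = nRT/P = 8.713 × 0.08206 × 1002.15 / 5.34 = 134.2 L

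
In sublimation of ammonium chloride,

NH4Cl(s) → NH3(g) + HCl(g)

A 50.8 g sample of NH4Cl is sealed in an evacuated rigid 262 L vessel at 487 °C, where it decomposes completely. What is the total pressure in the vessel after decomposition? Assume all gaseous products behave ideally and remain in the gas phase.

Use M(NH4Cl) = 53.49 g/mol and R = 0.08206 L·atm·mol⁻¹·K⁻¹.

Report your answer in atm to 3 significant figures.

0.452 atm

n(NH4Cl) = 50.8 / 53.49 = 0.9497 mol
n(gas produced) = (2/1) × 0.9497 = 1.899 mol
P = nRT/V = 1.899 × 0.08206 × 760.15 / 262 = 0.4521 atm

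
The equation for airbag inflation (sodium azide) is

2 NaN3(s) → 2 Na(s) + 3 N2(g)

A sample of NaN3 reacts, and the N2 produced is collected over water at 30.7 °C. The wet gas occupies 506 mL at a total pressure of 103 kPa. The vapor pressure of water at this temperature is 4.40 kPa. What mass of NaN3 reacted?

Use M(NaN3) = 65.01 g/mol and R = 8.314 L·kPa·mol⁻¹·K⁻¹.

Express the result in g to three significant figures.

P(N2) = 103 − 4.40 = 98.60 kPa
n(N2) = PV/RT = (98.60 × 0.5060) / (8.314 × 303.85) = 0.01975 mol
n(NaN3) = (2/3) × 0.01975 = 0.01317 mol
m(NaN3) = 0.01317 × 65.01 = 0.8562 g

0.856 g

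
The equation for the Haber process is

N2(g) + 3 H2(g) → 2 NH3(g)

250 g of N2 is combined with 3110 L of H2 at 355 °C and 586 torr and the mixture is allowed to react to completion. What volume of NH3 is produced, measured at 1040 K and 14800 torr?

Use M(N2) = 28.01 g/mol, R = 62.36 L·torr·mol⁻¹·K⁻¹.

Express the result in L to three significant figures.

78.2 L

n(N2) = 250 / 28.01 = 8.925 mol
n(H2) = PV/RT = (586 × 3110) / (62.36 × 628.15) = 46.53 mol
For 8.925 mol N2, stoichiometry requires (3/1) × 8.925 = 26.78 mol H2; 46.53 mol is available, so N2 is limiting.
n(NH3) = (2/1) × 8.925 = 17.85 mol
V(NH3) = nRT/P = 17.85 × 62.36 × 1040 / 14800 = 78.22 L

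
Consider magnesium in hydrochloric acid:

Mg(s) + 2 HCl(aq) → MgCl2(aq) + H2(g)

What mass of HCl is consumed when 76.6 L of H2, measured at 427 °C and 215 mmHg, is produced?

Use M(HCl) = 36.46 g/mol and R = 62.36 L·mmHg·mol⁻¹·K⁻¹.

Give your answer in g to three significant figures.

27.5 g

n(H2) = PV/RT = (215 × 76.6) / (62.36 × 700.15) = 0.3772 mol
n(HCl) = (2/1) × 0.3772 = 0.7544 mol
m(HCl) = 0.7544 × 36.46 = 27.51 g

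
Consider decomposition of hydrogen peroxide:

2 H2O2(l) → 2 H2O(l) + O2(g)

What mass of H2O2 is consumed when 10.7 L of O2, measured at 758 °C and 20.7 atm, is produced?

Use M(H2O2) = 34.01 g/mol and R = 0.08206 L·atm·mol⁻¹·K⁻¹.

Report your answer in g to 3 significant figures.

n(O2) = PV/RT = (20.7 × 10.7) / (0.08206 × 1031.15) = 2.618 mol
n(H2O2) = (2/1) × 2.618 = 5.236 mol
m(H2O2) = 5.236 × 34.01 = 178.1 g

178 g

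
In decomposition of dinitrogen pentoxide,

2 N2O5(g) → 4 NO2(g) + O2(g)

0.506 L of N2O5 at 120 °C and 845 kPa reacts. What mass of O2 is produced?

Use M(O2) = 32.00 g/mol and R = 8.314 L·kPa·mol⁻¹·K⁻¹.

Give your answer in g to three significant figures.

2.09 g

n(N2O5) = PV/RT = (845 × 0.506) / (8.314 × 393.15) = 0.1308 mol
n(O2) = (1/2) × 0.1308 = 0.06540 mol
m(O2) = 0.06540 × 32.00 = 2.093 g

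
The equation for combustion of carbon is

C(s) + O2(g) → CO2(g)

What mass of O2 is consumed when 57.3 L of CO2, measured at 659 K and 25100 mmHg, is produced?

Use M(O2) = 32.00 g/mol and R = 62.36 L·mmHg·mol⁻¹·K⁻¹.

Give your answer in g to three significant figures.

1120 g

n(CO2) = PV/RT = (25100 × 57.3) / (62.36 × 659) = 35.00 mol
n(O2) = (1/1) × 35.00 = 35.00 mol
m(O2) = 35.00 × 32.00 = 1120 g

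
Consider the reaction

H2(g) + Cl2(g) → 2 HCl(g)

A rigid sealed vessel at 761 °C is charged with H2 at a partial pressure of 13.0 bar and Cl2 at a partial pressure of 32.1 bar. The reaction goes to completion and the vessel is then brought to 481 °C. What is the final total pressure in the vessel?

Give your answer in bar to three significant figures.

32.9 bar

With V and T fixed, P_i ∝ n_i, so the mole ratios apply directly to partial pressures at 761 °C.
P(Cl2) required for 13.0 bar of H2 = (1/1) × 13.0 = 13.00 bar; available 32.1 bar, so H2 is limiting.
P(Cl2) remaining = 32.1 − (1/1) × 13.0 = 19.10 bar
P(gaseous products) = (2)/1 × 13.0 = 26.00 bar
P_total at 761 °C = 19.10 + 26.00 = 45.10 bar
Scaling to 481 °C: P = 45.10 × 754.15/1034.15 = 32.89 bar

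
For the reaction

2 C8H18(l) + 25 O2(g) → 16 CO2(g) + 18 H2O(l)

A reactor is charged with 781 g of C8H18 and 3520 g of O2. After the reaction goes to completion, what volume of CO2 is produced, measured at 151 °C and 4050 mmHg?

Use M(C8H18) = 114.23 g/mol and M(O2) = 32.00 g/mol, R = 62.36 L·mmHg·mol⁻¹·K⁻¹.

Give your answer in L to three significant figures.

n(C8H18) = 781 / 114.23 = 6.837 mol
n(O2) = 3520 / 32.00 = 110.0 mol
For 6.837 mol C8H18, stoichiometry requires (25/2) × 6.837 = 85.46 mol O2; 110.0 mol is available, so C8H18 is limiting.
n(CO2) = (16/2) × 6.837 = 54.70 mol
V(CO2) = nRT/P = 54.70 × 62.36 × 424.15 / 4050 = 357.2 L

357 L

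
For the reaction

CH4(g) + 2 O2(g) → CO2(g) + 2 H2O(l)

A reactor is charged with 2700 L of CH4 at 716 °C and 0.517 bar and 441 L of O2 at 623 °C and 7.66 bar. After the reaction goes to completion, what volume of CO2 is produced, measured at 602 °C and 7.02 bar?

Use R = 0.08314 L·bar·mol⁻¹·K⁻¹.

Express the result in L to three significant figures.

n(CH4) = PV/RT = (0.517 × 2700) / (0.08314 × 989.15) = 16.97 mol
n(O2) = PV/RT = (7.66 × 441) / (0.08314 × 896.15) = 45.34 mol
For 16.97 mol CH4, stoichiometry requires (2/1) × 16.97 = 33.94 mol O2; 45.34 mol is available, so CH4 is limiting.
n(CO2) = (1/1) × 16.97 = 16.97 mol
V(CO2) = nRT/P = 16.97 × 0.08314 × 875.15 / 7.02 = 175.9 L

176 L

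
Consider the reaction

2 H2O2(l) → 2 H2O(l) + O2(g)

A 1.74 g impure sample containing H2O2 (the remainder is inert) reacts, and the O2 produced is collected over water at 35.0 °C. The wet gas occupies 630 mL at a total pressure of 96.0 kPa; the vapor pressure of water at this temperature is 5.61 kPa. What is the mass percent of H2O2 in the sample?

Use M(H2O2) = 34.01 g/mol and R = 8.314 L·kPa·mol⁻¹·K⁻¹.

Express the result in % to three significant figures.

P(O2) = 96.0 − 5.61 = 90.39 kPa
n(O2) = PV/RT = (90.39 × 0.6300) / (8.314 × 308.15) = 0.02223 mol
n(H2O2) = (2/1) × 0.02223 = 0.04446 mol
m(H2O2) = 0.04446 × 34.01 = 1.512 g
%H2O2 = 1.512 / 1.74 × 100 = 86.90%

86.9 %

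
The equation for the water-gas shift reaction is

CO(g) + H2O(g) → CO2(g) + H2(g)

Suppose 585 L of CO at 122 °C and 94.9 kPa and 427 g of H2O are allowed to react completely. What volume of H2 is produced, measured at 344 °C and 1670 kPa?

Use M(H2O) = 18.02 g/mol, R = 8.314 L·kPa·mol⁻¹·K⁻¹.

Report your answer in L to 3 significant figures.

51.9 L

n(CO) = PV/RT = (94.9 × 585) / (8.314 × 395.15) = 16.90 mol
n(H2O) = 427 / 18.02 = 23.70 mol
For 16.90 mol CO, stoichiometry requires (1/1) × 16.90 = 16.90 mol H2O; 23.70 mol is available, so CO is limiting.
n(H2) = (1/1) × 16.90 = 16.90 mol
V(H2) = nRT/P = 16.90 × 8.314 × 617.15 / 1670 = 51.92 L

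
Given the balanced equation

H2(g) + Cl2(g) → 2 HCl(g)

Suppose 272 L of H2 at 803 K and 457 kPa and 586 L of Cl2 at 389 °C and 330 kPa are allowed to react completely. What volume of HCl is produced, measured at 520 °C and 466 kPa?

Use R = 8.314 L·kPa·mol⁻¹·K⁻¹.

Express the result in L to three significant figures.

n(H2) = PV/RT = (457 × 272) / (8.314 × 803) = 18.62 mol
n(Cl2) = PV/RT = (330 × 586) / (8.314 × 662.15) = 35.13 mol
For 18.62 mol H2, stoichiometry requires (1/1) × 18.62 = 18.62 mol Cl2; 35.13 mol is available, so H2 is limiting.
n(HCl) = (2/1) × 18.62 = 37.24 mol
V(HCl) = nRT/P = 37.24 × 8.314 × 793.15 / 466 = 527.0 L

527 L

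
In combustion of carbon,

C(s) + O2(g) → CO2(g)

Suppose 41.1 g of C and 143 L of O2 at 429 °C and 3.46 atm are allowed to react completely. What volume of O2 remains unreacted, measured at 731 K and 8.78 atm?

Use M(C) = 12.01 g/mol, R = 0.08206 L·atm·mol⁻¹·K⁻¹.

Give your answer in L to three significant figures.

35.3 L

n(C) = 41.1 / 12.01 = 3.422 mol
n(O2) = PV/RT = (3.46 × 143) / (0.08206 × 702.15) = 8.587 mol
For 3.422 mol C, stoichiometry requires (1/1) × 3.422 = 3.422 mol O2; 8.587 mol is available, so C is limiting.
n(O2) consumed = (1/1) × 3.422 = 3.422 mol; remaining = 8.587 − 3.422 = 5.165 mol
V(O2) = nRT/P = 5.165 × 0.08206 × 731 / 8.78 = 35.29 L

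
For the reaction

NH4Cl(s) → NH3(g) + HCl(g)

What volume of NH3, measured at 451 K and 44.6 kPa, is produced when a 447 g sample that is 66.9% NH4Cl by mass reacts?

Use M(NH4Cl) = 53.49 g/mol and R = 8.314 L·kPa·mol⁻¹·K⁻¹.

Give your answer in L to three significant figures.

470 L

mass of NH4Cl = 447 × 66.9/100 = 299.0 g
n(NH4Cl) = 299.0 / 53.49 = 5.590 mol
n(NH3) = (1/1) × 5.590 = 5.590 mol
V = nRT/P = 5.590 × 8.314 × 451 / 44.6 = 470.0 L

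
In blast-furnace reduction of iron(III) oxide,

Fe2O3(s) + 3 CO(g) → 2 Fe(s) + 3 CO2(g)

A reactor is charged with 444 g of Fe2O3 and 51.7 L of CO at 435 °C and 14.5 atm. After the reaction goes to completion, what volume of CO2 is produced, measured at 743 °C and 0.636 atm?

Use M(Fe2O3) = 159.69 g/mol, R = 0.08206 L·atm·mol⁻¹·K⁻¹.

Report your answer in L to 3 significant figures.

1090 L

n(Fe2O3) = 444 / 159.69 = 2.780 mol
n(CO) = PV/RT = (14.5 × 51.7) / (0.08206 × 708.15) = 12.90 mol
For 2.780 mol Fe2O3, stoichiometry requires (3/1) × 2.780 = 8.340 mol CO; 12.90 mol is available, so Fe2O3 is limiting.
n(CO2) = (3/1) × 2.780 = 8.340 mol
V(CO2) = nRT/P = 8.340 × 0.08206 × 1016.15 / 0.636 = 1093 L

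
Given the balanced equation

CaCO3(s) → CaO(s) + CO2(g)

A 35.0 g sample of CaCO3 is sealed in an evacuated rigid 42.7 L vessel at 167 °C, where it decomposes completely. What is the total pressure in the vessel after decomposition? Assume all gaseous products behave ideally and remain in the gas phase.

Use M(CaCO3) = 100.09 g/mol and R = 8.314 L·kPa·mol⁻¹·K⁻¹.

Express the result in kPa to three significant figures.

n(CaCO3) = 35.0 / 100.09 = 0.3497 mol
n(gas produced) = (1/1) × 0.3497 = 0.3497 mol
P = nRT/V = 0.3497 × 8.314 × 440.15 / 42.7 = 29.97 kPa

30.0 kPa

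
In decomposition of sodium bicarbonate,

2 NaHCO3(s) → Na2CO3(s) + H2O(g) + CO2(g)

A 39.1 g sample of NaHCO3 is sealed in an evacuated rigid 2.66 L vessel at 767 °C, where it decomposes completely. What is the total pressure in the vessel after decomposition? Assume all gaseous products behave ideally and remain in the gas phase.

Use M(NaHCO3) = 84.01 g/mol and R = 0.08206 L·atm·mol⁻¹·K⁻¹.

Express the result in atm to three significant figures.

n(NaHCO3) = 39.1 / 84.01 = 0.4654 mol
n(gas produced) = (2/2) × 0.4654 = 0.4654 mol
P = nRT/V = 0.4654 × 0.08206 × 1040.15 / 2.66 = 14.93 atm

14.9 atm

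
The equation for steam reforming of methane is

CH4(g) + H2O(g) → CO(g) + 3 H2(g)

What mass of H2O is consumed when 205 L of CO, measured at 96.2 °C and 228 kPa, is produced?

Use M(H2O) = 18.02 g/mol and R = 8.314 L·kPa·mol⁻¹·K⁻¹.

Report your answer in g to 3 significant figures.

274 g

n(CO) = PV/RT = (228 × 205) / (8.314 × 369.35) = 15.22 mol
n(H2O) = (1/1) × 15.22 = 15.22 mol
m(H2O) = 15.22 × 18.02 = 274.3 g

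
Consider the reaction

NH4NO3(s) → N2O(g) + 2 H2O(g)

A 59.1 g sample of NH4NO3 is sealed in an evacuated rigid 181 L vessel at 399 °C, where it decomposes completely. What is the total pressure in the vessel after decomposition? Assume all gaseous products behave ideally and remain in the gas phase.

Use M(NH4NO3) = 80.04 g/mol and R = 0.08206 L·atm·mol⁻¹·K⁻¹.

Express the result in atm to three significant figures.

0.675 atm

n(NH4NO3) = 59.1 / 80.04 = 0.7384 mol
n(gas produced) = (3/1) × 0.7384 = 2.215 mol
P = nRT/V = 2.215 × 0.08206 × 672.15 / 181 = 0.6750 atm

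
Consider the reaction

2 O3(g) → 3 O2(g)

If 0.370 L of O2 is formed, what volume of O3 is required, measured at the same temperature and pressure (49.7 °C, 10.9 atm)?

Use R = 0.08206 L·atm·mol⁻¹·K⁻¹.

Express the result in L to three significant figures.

At constant T and P, gas volumes are in the mole ratio: V(O3) = (2/3) × 0.370 = 0.2467 L

0.247 L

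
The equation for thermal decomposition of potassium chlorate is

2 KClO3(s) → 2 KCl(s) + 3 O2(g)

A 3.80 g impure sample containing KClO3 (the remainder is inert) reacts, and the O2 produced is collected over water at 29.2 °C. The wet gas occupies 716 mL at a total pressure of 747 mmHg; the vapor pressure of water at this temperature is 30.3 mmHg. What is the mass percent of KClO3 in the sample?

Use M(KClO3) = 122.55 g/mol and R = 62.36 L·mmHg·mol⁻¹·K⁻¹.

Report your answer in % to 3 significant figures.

58.5 %

P(O2) = 747 − 30.3 = 716.7 mmHg
n(O2) = PV/RT = (716.7 × 0.7160) / (62.36 × 302.35) = 0.02722 mol
n(KClO3) = (2/3) × 0.02722 = 0.01815 mol
m(KClO3) = 0.01815 × 122.55 = 2.224 g
%KClO3 = 2.224 / 3.80 × 100 = 58.53%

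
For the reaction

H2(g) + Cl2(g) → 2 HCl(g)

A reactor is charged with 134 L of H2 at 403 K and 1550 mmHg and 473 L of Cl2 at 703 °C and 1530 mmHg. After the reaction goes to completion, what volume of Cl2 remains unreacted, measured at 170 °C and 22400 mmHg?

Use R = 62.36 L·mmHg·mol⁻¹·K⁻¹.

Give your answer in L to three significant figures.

n(H2) = PV/RT = (1550 × 134) / (62.36 × 403) = 8.265 mol
n(Cl2) = PV/RT = (1530 × 473) / (62.36 × 976.15) = 11.89 mol
For 8.265 mol H2, stoichiometry requires (1/1) × 8.265 = 8.265 mol Cl2; 11.89 mol is available, so H2 is limiting.
n(Cl2) consumed = (1/1) × 8.265 = 8.265 mol; remaining = 11.89 − 8.265 = 3.625 mol
V(Cl2) = nRT/P = 3.625 × 62.36 × 443.15 / 22400 = 4.472 L

4.47 L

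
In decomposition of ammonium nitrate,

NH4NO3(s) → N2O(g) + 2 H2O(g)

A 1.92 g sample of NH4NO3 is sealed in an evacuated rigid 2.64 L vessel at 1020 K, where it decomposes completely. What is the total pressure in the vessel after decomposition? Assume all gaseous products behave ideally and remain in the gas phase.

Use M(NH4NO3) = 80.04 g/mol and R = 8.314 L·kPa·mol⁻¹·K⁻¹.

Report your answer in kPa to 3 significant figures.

n(NH4NO3) = 1.92 / 80.04 = 0.02399 mol
n(gas produced) = (3/1) × 0.02399 = 0.07197 mol
P = nRT/V = 0.07197 × 8.314 × 1020 / 2.64 = 231.2 kPa

231 kPa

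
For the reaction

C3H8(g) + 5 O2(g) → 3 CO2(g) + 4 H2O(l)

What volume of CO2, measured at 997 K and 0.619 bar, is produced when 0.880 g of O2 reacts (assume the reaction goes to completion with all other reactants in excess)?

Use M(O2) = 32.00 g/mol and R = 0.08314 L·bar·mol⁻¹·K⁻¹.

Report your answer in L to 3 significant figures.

n(O2) = 0.8800 / 32.00 = 0.02750 mol
n(CO2) = (3/5) × 0.02750 = 0.01650 mol
V = nRT/P = 0.01650 × 0.08314 × 997 / 0.619 = 2.210 L

2.21 L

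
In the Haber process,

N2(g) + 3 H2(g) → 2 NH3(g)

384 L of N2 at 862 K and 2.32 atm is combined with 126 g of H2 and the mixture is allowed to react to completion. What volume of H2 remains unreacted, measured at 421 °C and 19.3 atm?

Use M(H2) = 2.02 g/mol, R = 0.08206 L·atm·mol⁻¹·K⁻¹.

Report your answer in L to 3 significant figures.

n(N2) = PV/RT = (2.32 × 384) / (0.08206 × 862) = 12.59 mol
n(H2) = 126 / 2.02 = 62.38 mol
For 12.59 mol N2, stoichiometry requires (3/1) × 12.59 = 37.77 mol H2; 62.38 mol is available, so N2 is limiting.
n(H2) consumed = (3/1) × 12.59 = 37.77 mol; remaining = 62.38 − 37.77 = 24.61 mol
V(H2) = nRT/P = 24.61 × 0.08206 × 694.15 / 19.3 = 72.63 L

72.6 L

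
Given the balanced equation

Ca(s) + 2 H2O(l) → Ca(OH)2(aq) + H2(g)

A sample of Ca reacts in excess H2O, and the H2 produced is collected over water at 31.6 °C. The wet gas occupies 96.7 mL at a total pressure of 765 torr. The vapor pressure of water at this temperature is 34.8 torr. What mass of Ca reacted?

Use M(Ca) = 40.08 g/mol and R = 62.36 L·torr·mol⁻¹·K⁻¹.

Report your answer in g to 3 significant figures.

0.149 g

P(H2) = 765 − 34.8 = 730.2 torr
n(H2) = PV/RT = (730.2 × 0.09670) / (62.36 × 304.75) = 0.003716 mol
n(Ca) = (1/1) × 0.003716 = 0.003716 mol
m(Ca) = 0.003716 × 40.08 = 0.1489 g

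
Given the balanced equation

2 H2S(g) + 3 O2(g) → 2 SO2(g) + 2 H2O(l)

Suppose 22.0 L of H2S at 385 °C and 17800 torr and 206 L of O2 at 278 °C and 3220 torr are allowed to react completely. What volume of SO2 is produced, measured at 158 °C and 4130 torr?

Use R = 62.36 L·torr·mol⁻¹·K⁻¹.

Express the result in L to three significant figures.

n(H2S) = PV/RT = (17800 × 22.0) / (62.36 × 658.15) = 9.541 mol
n(O2) = PV/RT = (3220 × 206) / (62.36 × 551.15) = 19.30 mol
For 9.541 mol H2S, stoichiometry requires (3/2) × 9.541 = 14.31 mol O2; 19.30 mol is available, so H2S is limiting.
n(SO2) = (2/2) × 9.541 = 9.541 mol
V(SO2) = nRT/P = 9.541 × 62.36 × 431.15 / 4130 = 62.11 L

62.1 L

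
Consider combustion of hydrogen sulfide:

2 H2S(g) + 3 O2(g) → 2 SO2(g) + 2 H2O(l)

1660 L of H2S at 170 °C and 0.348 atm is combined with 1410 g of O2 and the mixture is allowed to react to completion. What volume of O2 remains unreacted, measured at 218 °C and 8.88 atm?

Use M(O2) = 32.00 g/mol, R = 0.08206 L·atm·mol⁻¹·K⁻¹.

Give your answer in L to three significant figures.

n(H2S) = PV/RT = (0.348 × 1660) / (0.08206 × 443.15) = 15.89 mol
n(O2) = 1410 / 32.00 = 44.06 mol
For 15.89 mol H2S, stoichiometry requires (3/2) × 15.89 = 23.84 mol O2; 44.06 mol is available, so H2S is limiting.
n(O2) consumed = (3/2) × 15.89 = 23.84 mol; remaining = 44.06 − 23.84 = 20.22 mol
V(O2) = nRT/P = 20.22 × 0.08206 × 491.15 / 8.88 = 91.77 L

91.8 L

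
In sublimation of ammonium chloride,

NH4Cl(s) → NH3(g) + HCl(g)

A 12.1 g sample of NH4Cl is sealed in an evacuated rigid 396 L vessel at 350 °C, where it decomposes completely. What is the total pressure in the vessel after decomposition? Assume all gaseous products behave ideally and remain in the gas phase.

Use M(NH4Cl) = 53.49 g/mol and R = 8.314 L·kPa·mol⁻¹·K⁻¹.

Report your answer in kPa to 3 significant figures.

n(NH4Cl) = 12.1 / 53.49 = 0.2262 mol
n(gas produced) = (2/1) × 0.2262 = 0.4524 mol
P = nRT/V = 0.4524 × 8.314 × 623.15 / 396 = 5.919 kPa

5.92 kPa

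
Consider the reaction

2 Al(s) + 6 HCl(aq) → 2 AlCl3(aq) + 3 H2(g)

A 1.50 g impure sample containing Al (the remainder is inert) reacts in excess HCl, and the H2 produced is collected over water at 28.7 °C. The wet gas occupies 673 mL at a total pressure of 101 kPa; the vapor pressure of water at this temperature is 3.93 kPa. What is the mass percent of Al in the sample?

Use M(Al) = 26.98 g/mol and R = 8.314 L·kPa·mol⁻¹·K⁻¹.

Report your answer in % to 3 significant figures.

31.2 %

P(H2) = 101 − 3.93 = 97.07 kPa
n(H2) = PV/RT = (97.07 × 0.6730) / (8.314 × 301.85) = 0.02603 mol
n(Al) = (2/3) × 0.02603 = 0.01735 mol
m(Al) = 0.01735 × 26.98 = 0.4681 g
%Al = 0.4681 / 1.50 × 100 = 31.21%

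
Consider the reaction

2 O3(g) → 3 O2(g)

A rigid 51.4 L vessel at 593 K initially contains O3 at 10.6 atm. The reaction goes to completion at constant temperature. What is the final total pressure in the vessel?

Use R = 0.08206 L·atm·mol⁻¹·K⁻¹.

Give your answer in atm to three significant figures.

15.9 atm

Since T and V are fixed, P_final/P_initial = n_final/n_initial = 3/2.
P_final = (3/2) × 10.6 = 15.90 atm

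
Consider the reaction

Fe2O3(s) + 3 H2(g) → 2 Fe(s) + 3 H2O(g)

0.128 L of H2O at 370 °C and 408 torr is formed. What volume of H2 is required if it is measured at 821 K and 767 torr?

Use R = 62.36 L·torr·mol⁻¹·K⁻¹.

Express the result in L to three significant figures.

n(H2O) = PV/RT = (408 × 0.128) / (62.36 × 643.15) = 0.001302 mol
n(H2) = (3/3) × 0.001302 = 0.001302 mol
V = nRT/P = 0.001302 × 62.36 × 821 / 767 = 0.08691 L

0.0869 L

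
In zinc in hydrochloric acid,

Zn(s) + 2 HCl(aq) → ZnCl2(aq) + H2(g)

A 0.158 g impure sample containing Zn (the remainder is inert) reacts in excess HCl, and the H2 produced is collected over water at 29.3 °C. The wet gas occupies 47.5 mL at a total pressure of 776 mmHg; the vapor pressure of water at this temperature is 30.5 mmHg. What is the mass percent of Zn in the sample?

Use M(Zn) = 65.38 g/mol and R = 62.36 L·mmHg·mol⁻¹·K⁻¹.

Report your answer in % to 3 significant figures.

77.7 %

P(H2) = 776 − 30.5 = 745.5 mmHg
n(H2) = PV/RT = (745.5 × 0.04750) / (62.36 × 302.45) = 0.001878 mol
n(Zn) = (1/1) × 0.001878 = 0.001878 mol
m(Zn) = 0.001878 × 65.38 = 0.1228 g
%Zn = 0.1228 / 0.158 × 100 = 77.72%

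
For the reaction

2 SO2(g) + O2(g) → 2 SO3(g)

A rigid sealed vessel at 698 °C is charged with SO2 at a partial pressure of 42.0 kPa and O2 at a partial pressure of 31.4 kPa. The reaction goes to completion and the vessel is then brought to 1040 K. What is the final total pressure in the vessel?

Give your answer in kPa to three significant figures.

Because the vessel is rigid and T is held at 698 °C, work the stoichiometry in partial pressures (P_i = n_iRT/V).
P(O2) required for 42.0 kPa of SO2 = (1/2) × 42.0 = 21.00 kPa; available 31.4 kPa, so SO2 is limiting.
P(O2) remaining = 31.4 − (1/2) × 42.0 = 10.40 kPa
P(gaseous products) = (2)/2 × 42.0 = 42.00 kPa
P_total at 698 °C = 10.40 + 42.00 = 52.40 kPa
Scaling to 1040 K: P = 52.40 × 1040/971.15 = 56.11 kPa

56.1 kPa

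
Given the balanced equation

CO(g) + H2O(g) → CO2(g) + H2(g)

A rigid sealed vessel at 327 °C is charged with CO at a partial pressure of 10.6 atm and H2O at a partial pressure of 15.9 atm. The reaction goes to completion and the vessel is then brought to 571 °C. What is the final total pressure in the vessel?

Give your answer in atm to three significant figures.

37.3 atm

Because the vessel is rigid and T is held at 327 °C, work the stoichiometry in partial pressures (P_i = n_iRT/V).
P(H2O) required for 10.6 atm of CO = (1/1) × 10.6 = 10.60 atm; available 15.9 atm, so CO is limiting.
P(H2O) remaining = 15.9 − (1/1) × 10.6 = 5.300 atm
P(gaseous products) = (1+1)/1 × 10.6 = 21.20 atm
P_total at 327 °C = 5.300 + 21.20 = 26.50 atm
Scaling to 571 °C: P = 26.50 × 844.15/600.15 = 37.27 atm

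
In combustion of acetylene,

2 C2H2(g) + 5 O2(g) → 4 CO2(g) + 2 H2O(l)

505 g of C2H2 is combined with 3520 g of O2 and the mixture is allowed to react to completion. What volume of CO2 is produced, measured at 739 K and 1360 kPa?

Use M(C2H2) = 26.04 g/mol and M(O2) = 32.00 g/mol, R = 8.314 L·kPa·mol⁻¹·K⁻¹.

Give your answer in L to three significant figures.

n(C2H2) = 505 / 26.04 = 19.39 mol
n(O2) = 3520 / 32.00 = 110.0 mol
For 19.39 mol C2H2, stoichiometry requires (5/2) × 19.39 = 48.48 mol O2; 110.0 mol is available, so C2H2 is limiting.
n(CO2) = (4/2) × 19.39 = 38.78 mol
V(CO2) = nRT/P = 38.78 × 8.314 × 739 / 1360 = 175.2 L

175 L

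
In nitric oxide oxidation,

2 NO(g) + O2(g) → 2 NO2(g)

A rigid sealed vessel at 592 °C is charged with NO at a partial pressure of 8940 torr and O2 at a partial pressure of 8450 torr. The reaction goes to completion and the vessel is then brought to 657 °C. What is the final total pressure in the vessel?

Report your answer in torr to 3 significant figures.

13900 torr

At constant V, partial pressures at 592 °C are proportional to moles, so apply stoichiometry directly to pressures.
P(O2) required for 8940 torr of NO = (1/2) × 8940 = 4470 torr; available 8450 torr, so NO is limiting.
P(O2) remaining = 8450 − (1/2) × 8940 = 3980 torr
P(gaseous products) = (2)/2 × 8940 = 8940 torr
P_total at 592 °C = 3980 + 8940 = 12920 torr
Scaling to 657 °C: P = 12920 × 930.15/865.15 = 13890 torr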